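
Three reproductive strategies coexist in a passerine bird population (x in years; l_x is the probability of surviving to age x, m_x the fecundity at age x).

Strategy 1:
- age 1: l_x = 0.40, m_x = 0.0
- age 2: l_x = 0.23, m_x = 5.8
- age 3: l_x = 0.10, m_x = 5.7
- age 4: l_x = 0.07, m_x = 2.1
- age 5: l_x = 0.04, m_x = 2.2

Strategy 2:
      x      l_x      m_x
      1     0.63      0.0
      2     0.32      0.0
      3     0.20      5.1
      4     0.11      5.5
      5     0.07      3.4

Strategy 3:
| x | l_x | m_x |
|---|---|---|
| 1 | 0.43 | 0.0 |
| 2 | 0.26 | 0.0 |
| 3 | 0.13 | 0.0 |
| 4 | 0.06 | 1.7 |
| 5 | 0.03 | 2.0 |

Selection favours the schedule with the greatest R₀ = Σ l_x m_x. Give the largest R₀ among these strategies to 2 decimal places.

Strategy 1: R₀ = 0.40×0.0 + 0.23×5.8 + 0.10×5.7 + 0.07×2.1 + 0.04×2.2 = 2.1390
Strategy 2: R₀ = 0.63×0.0 + 0.32×0.0 + 0.20×5.1 + 0.11×5.5 + 0.07×3.4 = 1.8630
Strategy 3: R₀ = 0.43×0.0 + 0.26×0.0 + 0.13×0.0 + 0.06×1.7 + 0.03×2.0 = 0.1620
Highest R₀: strategy 1 with 2.1390.

2.14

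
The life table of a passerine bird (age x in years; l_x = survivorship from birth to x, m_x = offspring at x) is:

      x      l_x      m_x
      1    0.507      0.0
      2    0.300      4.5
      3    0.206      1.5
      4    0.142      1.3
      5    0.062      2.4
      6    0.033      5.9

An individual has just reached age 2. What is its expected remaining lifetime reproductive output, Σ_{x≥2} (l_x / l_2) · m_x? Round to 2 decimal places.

7.29

l_2 = 0.300. Conditional survival from age 2 to x is l_x / l_2.
  x=2: (0.300/0.300) × 4.5 = 4.5000
  x=3: (0.206/0.300) × 1.5 = 1.0300
  x=4: (0.142/0.300) × 1.3 = 0.6153
  x=5: (0.062/0.300) × 2.4 = 0.4960
  x=6: (0.033/0.300) × 5.9 = 0.6490
Sum = 4.5000 + 1.0300 + 0.6153 + 0.4960 + 0.6490 = 7.2903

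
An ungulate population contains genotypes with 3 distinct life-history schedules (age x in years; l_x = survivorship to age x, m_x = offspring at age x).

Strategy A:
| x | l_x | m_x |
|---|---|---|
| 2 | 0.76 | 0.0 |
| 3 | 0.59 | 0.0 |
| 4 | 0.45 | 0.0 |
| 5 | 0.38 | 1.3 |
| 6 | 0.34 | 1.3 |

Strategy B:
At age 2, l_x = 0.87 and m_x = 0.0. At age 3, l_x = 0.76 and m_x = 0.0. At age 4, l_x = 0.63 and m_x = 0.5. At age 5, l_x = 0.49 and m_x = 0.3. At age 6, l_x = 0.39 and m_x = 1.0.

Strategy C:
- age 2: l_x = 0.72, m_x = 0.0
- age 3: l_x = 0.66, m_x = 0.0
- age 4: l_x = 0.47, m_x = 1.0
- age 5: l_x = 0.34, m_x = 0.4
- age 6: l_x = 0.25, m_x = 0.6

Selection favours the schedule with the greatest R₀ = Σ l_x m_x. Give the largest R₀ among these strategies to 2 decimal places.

Strategy A: R₀ = 0.76×0.0 + 0.59×0.0 + 0.45×0.0 + 0.38×1.3 + 0.34×1.3 = 0.9360
Strategy B: R₀ = 0.87×0.0 + 0.76×0.0 + 0.63×0.5 + 0.49×0.3 + 0.39×1.0 = 0.8520
Strategy C: R₀ = 0.72×0.0 + 0.66×0.0 + 0.47×1.0 + 0.34×0.4 + 0.25×0.6 = 0.7560
Highest R₀: strategy A with 0.9360.

0.94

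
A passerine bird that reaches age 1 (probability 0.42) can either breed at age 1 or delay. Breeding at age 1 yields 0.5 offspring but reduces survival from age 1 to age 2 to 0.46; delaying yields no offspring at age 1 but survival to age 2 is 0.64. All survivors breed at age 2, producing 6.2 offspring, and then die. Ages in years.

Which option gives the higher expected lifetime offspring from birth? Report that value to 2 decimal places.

1.67

breed at age 1: R₀ = 0.42 × (0.5 + 0.46 × 6.2) = 0.42 × 3.3520 = 1.4078
delay to age 2: R₀ = 0.42 × (0.64 × 6.2) = 0.42 × 3.9680 = 1.6666
Higher: delay to age 2 (1.6666).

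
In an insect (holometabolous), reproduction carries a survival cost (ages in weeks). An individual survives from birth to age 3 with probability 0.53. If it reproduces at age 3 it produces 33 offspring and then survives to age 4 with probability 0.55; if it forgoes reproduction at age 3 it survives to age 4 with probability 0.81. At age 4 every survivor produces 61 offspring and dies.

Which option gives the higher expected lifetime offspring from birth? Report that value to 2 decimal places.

35.27

breed at age 3: R₀ = 0.53 × (33 + 0.55 × 61) = 0.53 × 66.5500 = 35.2715
delay to age 4: R₀ = 0.53 × (0.81 × 61) = 0.53 × 49.4100 = 26.1873
Higher: breed at age 3 (35.2715).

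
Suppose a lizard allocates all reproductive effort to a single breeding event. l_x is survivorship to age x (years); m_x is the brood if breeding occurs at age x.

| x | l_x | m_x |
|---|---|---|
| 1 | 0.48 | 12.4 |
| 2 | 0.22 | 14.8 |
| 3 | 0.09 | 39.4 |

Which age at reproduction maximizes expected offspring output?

1

Expected offspring if breeding at age x = l_x × m_x:
  age 1: 0.48 × 12.4 = 5.952
  age 2: 0.22 × 14.8 = 3.256
  age 3: 0.09 × 39.4 = 3.546
Maximum at age 1 (5.952).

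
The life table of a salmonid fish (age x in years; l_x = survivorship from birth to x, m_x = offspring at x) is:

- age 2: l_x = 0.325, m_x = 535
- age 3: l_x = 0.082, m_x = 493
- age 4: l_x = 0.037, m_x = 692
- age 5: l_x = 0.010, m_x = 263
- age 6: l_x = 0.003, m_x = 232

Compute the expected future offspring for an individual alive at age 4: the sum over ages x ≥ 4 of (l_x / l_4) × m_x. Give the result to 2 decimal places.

l_4 = 0.037. Conditional survival from age 4 to x is l_x / l_4.
  x=4: (0.037/0.037) × 692 = 692.0000
  x=5: (0.010/0.037) × 263 = 71.0811
  x=6: (0.003/0.037) × 232 = 18.8108
Sum = 692.0000 + 71.0811 + 18.8108 = 781.8919

781.89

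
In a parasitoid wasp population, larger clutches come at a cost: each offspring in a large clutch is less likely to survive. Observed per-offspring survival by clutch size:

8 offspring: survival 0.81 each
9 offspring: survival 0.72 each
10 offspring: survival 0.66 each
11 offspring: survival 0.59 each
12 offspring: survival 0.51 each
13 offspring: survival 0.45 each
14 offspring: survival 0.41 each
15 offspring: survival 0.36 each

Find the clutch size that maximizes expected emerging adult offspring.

Expected emerging adult offspring = c × s(c):
  c=8: 8 × 0.81 = 6.480
  c=9: 9 × 0.72 = 6.480
  c=10: 10 × 0.66 = 6.600
  c=11: 11 × 0.59 = 6.490
  c=12: 12 × 0.51 = 6.120
  c=13: 13 × 0.45 = 5.850
  c=14: 14 × 0.41 = 5.740
  c=15: 15 × 0.36 = 5.400
Maximum at c = 10 (6.600 emerging adult offspring).

10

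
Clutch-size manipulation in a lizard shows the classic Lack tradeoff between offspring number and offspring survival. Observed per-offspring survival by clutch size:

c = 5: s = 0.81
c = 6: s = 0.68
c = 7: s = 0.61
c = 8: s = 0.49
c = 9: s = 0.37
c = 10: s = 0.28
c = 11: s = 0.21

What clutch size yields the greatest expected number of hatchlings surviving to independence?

Expected hatchlings surviving to independence = c × s(c):
  c=5: 5 × 0.81 = 4.050
  c=6: 6 × 0.68 = 4.080
  c=7: 7 × 0.61 = 4.270
  c=8: 8 × 0.49 = 3.920
  c=9: 9 × 0.37 = 3.330
  c=10: 10 × 0.28 = 2.800
  c=11: 11 × 0.21 = 2.310
Maximum at c = 7 (4.270 hatchlings surviving to independence).

7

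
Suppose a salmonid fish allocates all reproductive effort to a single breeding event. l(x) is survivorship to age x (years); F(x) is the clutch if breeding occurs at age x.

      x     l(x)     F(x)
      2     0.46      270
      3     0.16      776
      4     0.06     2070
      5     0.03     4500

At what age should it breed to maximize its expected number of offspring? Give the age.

5

Expected offspring if breeding at age x = l(x) × F(x):
  age 2: 0.46 × 270 = 124.200
  age 3: 0.16 × 776 = 124.160
  age 4: 0.06 × 2070 = 124.200
  age 5: 0.03 × 4500 = 135.000
Maximum at age 5 (135.000).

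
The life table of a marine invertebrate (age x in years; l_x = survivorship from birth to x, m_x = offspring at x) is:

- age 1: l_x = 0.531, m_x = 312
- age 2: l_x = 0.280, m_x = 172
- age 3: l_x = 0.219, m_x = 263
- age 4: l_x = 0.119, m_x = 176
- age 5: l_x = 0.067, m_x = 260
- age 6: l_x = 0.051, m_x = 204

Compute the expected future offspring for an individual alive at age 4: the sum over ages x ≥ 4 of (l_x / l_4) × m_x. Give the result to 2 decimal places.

409.82

l_4 = 0.119. Conditional survival from age 4 to x is l_x / l_4.
  x=4: (0.119/0.119) × 176 = 176.0000
  x=5: (0.067/0.119) × 260 = 146.3866
  x=6: (0.051/0.119) × 204 = 87.4286
Sum = 176.0000 + 146.3866 + 87.4286 = 409.8151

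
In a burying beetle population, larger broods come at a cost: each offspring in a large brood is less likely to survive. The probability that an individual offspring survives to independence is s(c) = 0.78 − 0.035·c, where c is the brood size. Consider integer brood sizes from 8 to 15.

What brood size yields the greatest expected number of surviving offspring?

Expected surviving offspring = c × s(c):
  c=8: 8 × 0.500 = 4.000
  c=9: 9 × 0.465 = 4.185
  c=10: 10 × 0.430 = 4.300
  c=11: 11 × 0.395 = 4.345
  c=12: 12 × 0.360 = 4.320
  c=13: 13 × 0.325 = 4.225
  c=14: 14 × 0.290 = 4.060
  c=15: 15 × 0.255 = 3.825
Maximum at c = 11 (4.345 surviving offspring).

11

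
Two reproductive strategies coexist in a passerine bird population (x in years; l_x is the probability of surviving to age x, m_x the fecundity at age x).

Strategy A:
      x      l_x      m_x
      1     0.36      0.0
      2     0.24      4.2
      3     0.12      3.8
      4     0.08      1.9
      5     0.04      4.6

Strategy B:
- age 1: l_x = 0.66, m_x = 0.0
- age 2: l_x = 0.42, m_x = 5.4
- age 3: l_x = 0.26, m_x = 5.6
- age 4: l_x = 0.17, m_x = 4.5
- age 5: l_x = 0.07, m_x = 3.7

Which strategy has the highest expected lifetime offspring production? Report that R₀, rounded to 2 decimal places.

Strategy A: R₀ = 0.36×0.0 + 0.24×4.2 + 0.12×3.8 + 0.08×1.9 + 0.04×4.6 = 1.8000
Strategy B: R₀ = 0.66×0.0 + 0.42×5.4 + 0.26×5.6 + 0.17×4.5 + 0.07×3.7 = 4.7480
Highest R₀: strategy B with 4.7480.

4.75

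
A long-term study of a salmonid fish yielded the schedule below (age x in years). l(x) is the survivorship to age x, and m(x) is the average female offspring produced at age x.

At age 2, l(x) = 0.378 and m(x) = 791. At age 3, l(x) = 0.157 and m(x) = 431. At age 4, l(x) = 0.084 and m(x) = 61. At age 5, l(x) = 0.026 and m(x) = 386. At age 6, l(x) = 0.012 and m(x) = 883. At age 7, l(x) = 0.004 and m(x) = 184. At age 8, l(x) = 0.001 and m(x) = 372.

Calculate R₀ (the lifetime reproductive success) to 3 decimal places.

393.529

R₀ = Σ l(x) m(x):
  age 2: 0.378 × 791 = 298.9980
  age 3: 0.157 × 431 = 67.6670
  age 4: 0.084 × 61 = 5.1240
  age 5: 0.026 × 386 = 10.0360
  age 6: 0.012 × 883 = 10.5960
  age 7: 0.004 × 184 = 0.7360
  age 8: 0.001 × 372 = 0.3720
R₀ = 298.9980 + 67.6670 + 5.1240 + 10.0360 + 10.5960 + 0.7360 + 0.3720 = 393.5290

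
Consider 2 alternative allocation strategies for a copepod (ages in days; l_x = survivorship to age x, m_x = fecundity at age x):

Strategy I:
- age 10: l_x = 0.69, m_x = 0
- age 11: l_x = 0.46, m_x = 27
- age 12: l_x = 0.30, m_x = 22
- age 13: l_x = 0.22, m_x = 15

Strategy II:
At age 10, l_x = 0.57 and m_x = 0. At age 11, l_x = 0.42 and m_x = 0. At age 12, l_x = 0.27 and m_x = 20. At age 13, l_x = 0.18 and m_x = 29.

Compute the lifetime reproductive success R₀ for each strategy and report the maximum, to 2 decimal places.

22.32

Strategy I: R₀ = 0.69×0 + 0.46×27 + 0.30×22 + 0.22×15 = 22.3200
Strategy II: R₀ = 0.57×0 + 0.42×0 + 0.27×20 + 0.18×29 = 10.6200
Highest R₀: strategy I with 22.3200.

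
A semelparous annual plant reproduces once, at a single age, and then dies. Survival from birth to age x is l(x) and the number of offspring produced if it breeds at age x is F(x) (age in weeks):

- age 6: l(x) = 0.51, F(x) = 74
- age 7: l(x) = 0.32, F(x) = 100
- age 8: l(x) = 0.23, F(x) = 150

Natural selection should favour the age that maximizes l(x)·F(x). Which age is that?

6

Expected offspring if breeding at age x = l(x) × F(x):
  age 6: 0.51 × 74 = 37.740
  age 7: 0.32 × 100 = 32.000
  age 8: 0.23 × 150 = 34.500
Maximum at age 6 (37.740).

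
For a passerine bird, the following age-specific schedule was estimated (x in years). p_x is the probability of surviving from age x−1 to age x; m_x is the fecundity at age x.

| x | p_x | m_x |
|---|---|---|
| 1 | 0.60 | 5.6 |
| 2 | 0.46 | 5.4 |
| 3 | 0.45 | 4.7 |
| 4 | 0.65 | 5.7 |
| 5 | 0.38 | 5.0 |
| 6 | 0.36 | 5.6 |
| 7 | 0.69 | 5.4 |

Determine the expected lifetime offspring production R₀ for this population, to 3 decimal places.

6.151

Survivorship from birth: l_x = p_1·p_2·…·p_x.
  l_1 = 0.60000
  l_2 = 0.27600
  l_3 = 0.12420
  l_4 = 0.08073
  l_5 = 0.03068
  l_6 = 0.01104
  l_7 = 0.00762
R₀ = Σ l_x m_x:
  age 1: 0.60000 × 5.6 = 3.3600
  age 2: 0.27600 × 5.4 = 1.4904
  age 3: 0.12420 × 4.7 = 0.5837
  age 4: 0.08073 × 5.7 = 0.4602
  age 5: 0.03068 × 5.0 = 0.1534
  age 6: 0.01104 × 5.6 = 0.0618
  age 7: 0.00762 × 5.4 = 0.0411
R₀ = 3.3600 + 1.4904 + 0.5837 + 0.4602 + 0.1534 + 0.0618 + 0.0411 = 6.1507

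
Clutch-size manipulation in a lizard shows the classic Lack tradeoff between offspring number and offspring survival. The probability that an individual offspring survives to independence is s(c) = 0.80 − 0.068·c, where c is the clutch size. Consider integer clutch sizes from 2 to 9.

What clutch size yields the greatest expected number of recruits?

Expected recruits = c × s(c):
  c=2: 2 × 0.664 = 1.328
  c=3: 3 × 0.596 = 1.788
  c=4: 4 × 0.528 = 2.112
  c=5: 5 × 0.460 = 2.300
  c=6: 6 × 0.392 = 2.352
  c=7: 7 × 0.324 = 2.268
  c=8: 8 × 0.256 = 2.048
  c=9: 9 × 0.188 = 1.692
Maximum at c = 6 (2.352 recruits).

6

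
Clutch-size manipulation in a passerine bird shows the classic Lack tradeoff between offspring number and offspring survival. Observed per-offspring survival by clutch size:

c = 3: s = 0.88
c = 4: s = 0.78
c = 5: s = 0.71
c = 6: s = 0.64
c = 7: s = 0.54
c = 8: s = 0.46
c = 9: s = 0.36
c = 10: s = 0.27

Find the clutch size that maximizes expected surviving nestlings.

6

Expected surviving nestlings = c × s(c):
  c=3: 3 × 0.88 = 2.640
  c=4: 4 × 0.78 = 3.120
  c=5: 5 × 0.71 = 3.550
  c=6: 6 × 0.64 = 3.840
  c=7: 7 × 0.54 = 3.780
  c=8: 8 × 0.46 = 3.680
  c=9: 9 × 0.36 = 3.240
  c=10: 10 × 0.27 = 2.700
Maximum at c = 6 (3.840 surviving nestlings).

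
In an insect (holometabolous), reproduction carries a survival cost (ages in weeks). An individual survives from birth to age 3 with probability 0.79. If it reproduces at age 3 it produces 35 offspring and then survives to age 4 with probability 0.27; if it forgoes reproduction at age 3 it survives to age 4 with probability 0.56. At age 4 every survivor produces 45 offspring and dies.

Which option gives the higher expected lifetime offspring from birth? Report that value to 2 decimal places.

37.25

breed at age 3: R₀ = 0.79 × (35 + 0.27 × 45) = 0.79 × 47.1500 = 37.2485
delay to age 4: R₀ = 0.79 × (0.56 × 45) = 0.79 × 25.2000 = 19.9080
Higher: breed at age 3 (37.2485).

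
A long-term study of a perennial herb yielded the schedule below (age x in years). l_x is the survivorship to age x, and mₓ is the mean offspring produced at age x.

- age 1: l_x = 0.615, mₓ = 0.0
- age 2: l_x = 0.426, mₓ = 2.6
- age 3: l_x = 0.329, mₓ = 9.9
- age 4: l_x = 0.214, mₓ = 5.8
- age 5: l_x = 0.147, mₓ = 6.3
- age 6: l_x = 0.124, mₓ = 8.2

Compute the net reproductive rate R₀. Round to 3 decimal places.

R₀ = Σ l_x mₓ:
  age 1: 0.615 × 0.0 = 0.0000
  age 2: 0.426 × 2.6 = 1.1076
  age 3: 0.329 × 9.9 = 3.2571
  age 4: 0.214 × 5.8 = 1.2412
  age 5: 0.147 × 6.3 = 0.9261
  age 6: 0.124 × 8.2 = 1.0168
R₀ = 0.0000 + 1.1076 + 3.2571 + 1.2412 + 0.9261 + 1.0168 = 7.5488

7.549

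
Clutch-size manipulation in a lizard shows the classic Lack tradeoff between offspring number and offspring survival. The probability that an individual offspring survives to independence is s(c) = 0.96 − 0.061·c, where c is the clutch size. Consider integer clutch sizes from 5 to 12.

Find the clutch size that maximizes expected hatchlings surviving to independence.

Expected hatchlings surviving to independence = c × s(c):
  c=5: 5 × 0.655 = 3.275
  c=6: 6 × 0.594 = 3.564
  c=7: 7 × 0.533 = 3.731
  c=8: 8 × 0.472 = 3.776
  c=9: 9 × 0.411 = 3.699
  c=10: 10 × 0.350 = 3.500
  c=11: 11 × 0.289 = 3.179
  c=12: 12 × 0.228 = 2.736
Maximum at c = 8 (3.776 hatchlings surviving to independence).

8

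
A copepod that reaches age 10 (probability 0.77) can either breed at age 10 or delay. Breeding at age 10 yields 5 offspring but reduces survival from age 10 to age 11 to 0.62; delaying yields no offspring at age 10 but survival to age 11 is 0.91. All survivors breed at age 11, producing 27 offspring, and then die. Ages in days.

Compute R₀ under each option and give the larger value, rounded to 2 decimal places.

breed at age 10: R₀ = 0.77 × (5 + 0.62 × 27) = 0.77 × 21.7400 = 16.7398
delay to age 11: R₀ = 0.77 × (0.91 × 27) = 0.77 × 24.5700 = 18.9189
Higher: delay to age 11 (18.9189).

18.92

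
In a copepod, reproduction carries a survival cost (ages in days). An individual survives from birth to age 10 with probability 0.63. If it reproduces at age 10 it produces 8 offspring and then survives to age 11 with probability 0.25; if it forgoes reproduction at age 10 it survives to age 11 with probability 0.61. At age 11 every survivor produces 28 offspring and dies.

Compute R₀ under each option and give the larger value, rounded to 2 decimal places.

breed at age 10: R₀ = 0.63 × (8 + 0.25 × 28) = 0.63 × 15.0000 = 9.4500
delay to age 11: R₀ = 0.63 × (0.61 × 28) = 0.63 × 17.0800 = 10.7604
Higher: delay to age 11 (10.7604).

10.76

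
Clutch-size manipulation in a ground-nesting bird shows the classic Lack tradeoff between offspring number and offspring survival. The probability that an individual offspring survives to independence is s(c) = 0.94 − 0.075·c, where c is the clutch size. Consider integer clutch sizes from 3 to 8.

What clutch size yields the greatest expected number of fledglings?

6

Expected fledglings = c × s(c):
  c=3: 3 × 0.715 = 2.145
  c=4: 4 × 0.640 = 2.560
  c=5: 5 × 0.565 = 2.825
  c=6: 6 × 0.490 = 2.940
  c=7: 7 × 0.415 = 2.905
  c=8: 8 × 0.340 = 2.720
Maximum at c = 6 (2.940 fledglings).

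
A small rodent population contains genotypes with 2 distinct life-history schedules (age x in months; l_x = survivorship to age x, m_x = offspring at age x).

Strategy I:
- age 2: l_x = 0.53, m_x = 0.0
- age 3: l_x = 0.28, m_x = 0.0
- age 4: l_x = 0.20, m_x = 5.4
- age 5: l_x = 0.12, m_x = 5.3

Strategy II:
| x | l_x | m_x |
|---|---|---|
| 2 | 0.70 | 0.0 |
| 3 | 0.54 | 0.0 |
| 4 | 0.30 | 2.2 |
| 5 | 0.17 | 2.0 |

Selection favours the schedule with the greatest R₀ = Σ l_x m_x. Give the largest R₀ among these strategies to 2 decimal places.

Strategy I: R₀ = 0.53×0.0 + 0.28×0.0 + 0.20×5.4 + 0.12×5.3 = 1.7160
Strategy II: R₀ = 0.70×0.0 + 0.54×0.0 + 0.30×2.2 + 0.17×2.0 = 1.0000
Highest R₀: strategy I with 1.7160.

1.72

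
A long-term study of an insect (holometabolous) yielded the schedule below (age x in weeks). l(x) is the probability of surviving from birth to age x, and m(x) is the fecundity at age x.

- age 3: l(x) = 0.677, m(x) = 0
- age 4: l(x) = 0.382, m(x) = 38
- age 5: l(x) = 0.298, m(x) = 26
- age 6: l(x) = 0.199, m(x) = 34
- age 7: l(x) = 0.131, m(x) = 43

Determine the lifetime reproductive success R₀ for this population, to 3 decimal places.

R₀ = Σ l(x) m(x):
  age 3: 0.677 × 0 = 0.0000
  age 4: 0.382 × 38 = 14.5160
  age 5: 0.298 × 26 = 7.7480
  age 6: 0.199 × 34 = 6.7660
  age 7: 0.131 × 43 = 5.6330
R₀ = 0.0000 + 14.5160 + 7.7480 + 6.7660 + 5.6330 = 34.6630

34.663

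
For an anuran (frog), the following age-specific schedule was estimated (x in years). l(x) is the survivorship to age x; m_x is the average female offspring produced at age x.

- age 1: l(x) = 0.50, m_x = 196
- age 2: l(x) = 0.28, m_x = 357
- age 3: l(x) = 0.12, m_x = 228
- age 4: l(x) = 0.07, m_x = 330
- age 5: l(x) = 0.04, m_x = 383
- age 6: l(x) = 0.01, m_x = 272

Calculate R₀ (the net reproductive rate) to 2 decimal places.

R₀ = Σ l(x) m_x:
  age 1: 0.50 × 196 = 98.0000
  age 2: 0.28 × 357 = 99.9600
  age 3: 0.12 × 228 = 27.3600
  age 4: 0.07 × 330 = 23.1000
  age 5: 0.04 × 383 = 15.3200
  age 6: 0.01 × 272 = 2.7200
R₀ = 98.0000 + 99.9600 + 27.3600 + 23.1000 + 15.3200 + 2.7200 = 266.4600

266.46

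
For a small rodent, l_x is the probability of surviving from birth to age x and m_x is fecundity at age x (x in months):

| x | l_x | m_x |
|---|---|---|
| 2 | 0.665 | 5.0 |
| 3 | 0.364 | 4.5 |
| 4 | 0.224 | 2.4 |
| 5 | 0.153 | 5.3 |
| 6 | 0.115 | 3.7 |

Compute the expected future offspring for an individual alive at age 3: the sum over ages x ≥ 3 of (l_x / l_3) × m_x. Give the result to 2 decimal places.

9.37

l_3 = 0.364. Conditional survival from age 3 to x is l_x / l_3.
  x=3: (0.364/0.364) × 4.5 = 4.5000
  x=4: (0.224/0.364) × 2.4 = 1.4769
  x=5: (0.153/0.364) × 5.3 = 2.2277
  x=6: (0.115/0.364) × 3.7 = 1.1690
Sum = 4.5000 + 1.4769 + 2.2277 + 1.1690 = 9.3736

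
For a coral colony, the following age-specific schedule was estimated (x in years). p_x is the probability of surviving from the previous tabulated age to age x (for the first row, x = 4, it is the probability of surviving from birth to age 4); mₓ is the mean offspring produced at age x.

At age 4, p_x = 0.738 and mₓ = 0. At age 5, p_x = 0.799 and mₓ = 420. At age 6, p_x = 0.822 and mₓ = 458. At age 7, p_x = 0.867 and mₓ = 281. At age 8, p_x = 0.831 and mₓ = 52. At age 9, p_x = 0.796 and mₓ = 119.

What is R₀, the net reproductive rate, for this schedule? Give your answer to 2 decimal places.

638.98

Survivorship from birth: l_x = p_4·p_5·…·p_x.
  l_4 = 0.73800
  l_5 = 0.58966
  l_6 = 0.48470
  l_7 = 0.42024
  l_8 = 0.34922
  l_9 = 0.27798
R₀ = Σ l_x mₓ:
  age 4: 0.73800 × 0 = 0.0000
  age 5: 0.58966 × 420 = 247.6572
  age 6: 0.48470 × 458 = 221.9926
  age 7: 0.42024 × 281 = 118.0874
  age 8: 0.34922 × 52 = 18.1594
  age 9: 0.27798 × 119 = 33.0796
R₀ = 0.0000 + 247.6572 + 221.9926 + 118.0874 + 18.1594 + 33.0796 = 638.9763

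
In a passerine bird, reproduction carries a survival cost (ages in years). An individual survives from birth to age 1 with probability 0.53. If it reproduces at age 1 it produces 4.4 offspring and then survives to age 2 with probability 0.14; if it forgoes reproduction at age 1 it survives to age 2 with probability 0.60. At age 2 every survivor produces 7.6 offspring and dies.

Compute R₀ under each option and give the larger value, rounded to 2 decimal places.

2.90

breed at age 1: R₀ = 0.53 × (4.4 + 0.14 × 7.6) = 0.53 × 5.4640 = 2.8959
delay to age 2: R₀ = 0.53 × (0.60 × 7.6) = 0.53 × 4.5600 = 2.4168
Higher: breed at age 1 (2.8959).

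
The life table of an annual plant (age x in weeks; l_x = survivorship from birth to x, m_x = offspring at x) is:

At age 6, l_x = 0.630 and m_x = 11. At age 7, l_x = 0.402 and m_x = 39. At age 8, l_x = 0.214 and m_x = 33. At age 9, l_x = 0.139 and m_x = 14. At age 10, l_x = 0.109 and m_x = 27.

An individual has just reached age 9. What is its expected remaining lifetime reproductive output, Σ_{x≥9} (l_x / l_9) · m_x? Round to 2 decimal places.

l_9 = 0.139. Conditional survival from age 9 to x is l_x / l_9.
  x=9: (0.139/0.139) × 14 = 14.0000
  x=10: (0.109/0.139) × 27 = 21.1727
Sum = 14.0000 + 21.1727 = 35.1727

35.17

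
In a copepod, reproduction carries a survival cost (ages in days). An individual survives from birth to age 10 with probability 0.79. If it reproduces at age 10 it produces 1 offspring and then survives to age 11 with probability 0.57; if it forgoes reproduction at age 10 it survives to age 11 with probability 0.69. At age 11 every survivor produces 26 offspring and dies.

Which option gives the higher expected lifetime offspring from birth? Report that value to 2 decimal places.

14.17

breed at age 10: R₀ = 0.79 × (1 + 0.57 × 26) = 0.79 × 15.8200 = 12.4978
delay to age 11: R₀ = 0.79 × (0.69 × 26) = 0.79 × 17.9400 = 14.1726
Higher: delay to age 11 (14.1726).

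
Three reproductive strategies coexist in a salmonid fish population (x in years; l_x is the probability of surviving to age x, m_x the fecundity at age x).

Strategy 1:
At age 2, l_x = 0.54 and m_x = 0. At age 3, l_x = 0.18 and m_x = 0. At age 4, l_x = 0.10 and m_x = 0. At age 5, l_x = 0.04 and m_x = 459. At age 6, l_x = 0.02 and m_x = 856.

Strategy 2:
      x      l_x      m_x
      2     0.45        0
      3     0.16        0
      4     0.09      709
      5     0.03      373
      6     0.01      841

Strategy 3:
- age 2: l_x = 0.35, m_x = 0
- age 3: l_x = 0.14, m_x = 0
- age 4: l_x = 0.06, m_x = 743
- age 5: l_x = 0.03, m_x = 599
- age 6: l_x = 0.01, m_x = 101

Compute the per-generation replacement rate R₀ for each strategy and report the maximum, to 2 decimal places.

83.41

Strategy 1: R₀ = 0.54×0 + 0.18×0 + 0.10×0 + 0.04×459 + 0.02×856 = 35.4800
Strategy 2: R₀ = 0.45×0 + 0.16×0 + 0.09×709 + 0.03×373 + 0.01×841 = 83.4100
Strategy 3: R₀ = 0.35×0 + 0.14×0 + 0.06×743 + 0.03×599 + 0.01×101 = 63.5600
Highest R₀: strategy 2 with 83.4100.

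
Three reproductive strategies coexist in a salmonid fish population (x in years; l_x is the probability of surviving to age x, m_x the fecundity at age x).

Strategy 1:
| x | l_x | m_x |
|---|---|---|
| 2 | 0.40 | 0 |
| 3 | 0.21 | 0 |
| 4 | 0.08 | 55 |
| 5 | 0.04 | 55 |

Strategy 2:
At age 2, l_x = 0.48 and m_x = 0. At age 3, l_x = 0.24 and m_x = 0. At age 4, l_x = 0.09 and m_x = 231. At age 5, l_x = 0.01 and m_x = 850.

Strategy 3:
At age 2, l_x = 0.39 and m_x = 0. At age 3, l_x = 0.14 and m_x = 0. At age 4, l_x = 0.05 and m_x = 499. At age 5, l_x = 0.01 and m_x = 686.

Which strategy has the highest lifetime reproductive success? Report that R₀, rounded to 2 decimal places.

31.81

Strategy 1: R₀ = 0.40×0 + 0.21×0 + 0.08×55 + 0.04×55 = 6.6000
Strategy 2: R₀ = 0.48×0 + 0.24×0 + 0.09×231 + 0.01×850 = 29.2900
Strategy 3: R₀ = 0.39×0 + 0.14×0 + 0.05×499 + 0.01×686 = 31.8100
Highest R₀: strategy 3 with 31.8100.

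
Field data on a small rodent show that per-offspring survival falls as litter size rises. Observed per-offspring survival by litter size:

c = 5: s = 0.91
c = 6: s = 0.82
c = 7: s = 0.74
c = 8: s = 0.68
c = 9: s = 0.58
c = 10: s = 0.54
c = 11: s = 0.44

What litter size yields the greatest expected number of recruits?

8

Expected recruits = c × s(c):
  c=5: 5 × 0.91 = 4.550
  c=6: 6 × 0.82 = 4.920
  c=7: 7 × 0.74 = 5.180
  c=8: 8 × 0.68 = 5.440
  c=9: 9 × 0.58 = 5.220
  c=10: 10 × 0.54 = 5.400
  c=11: 11 × 0.44 = 4.840
Maximum at c = 8 (5.440 recruits).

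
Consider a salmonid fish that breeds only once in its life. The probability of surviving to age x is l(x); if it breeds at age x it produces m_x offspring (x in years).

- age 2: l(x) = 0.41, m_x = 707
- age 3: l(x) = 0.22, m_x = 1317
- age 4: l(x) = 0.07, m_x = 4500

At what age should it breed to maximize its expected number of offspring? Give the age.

Expected offspring if breeding at age x = l(x) × m_x:
  age 2: 0.41 × 707 = 289.870
  age 3: 0.22 × 1317 = 289.740
  age 4: 0.07 × 4500 = 315.000
Maximum at age 4 (315.000).

4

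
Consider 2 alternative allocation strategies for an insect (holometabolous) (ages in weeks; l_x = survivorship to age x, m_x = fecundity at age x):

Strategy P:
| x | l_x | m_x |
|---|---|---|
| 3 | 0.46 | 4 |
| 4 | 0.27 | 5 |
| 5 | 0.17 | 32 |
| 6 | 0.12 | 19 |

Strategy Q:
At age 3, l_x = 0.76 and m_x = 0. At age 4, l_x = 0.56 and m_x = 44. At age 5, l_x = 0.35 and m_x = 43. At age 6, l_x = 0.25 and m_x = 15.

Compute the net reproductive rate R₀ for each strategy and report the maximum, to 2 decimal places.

43.44

Strategy P: R₀ = 0.46×4 + 0.27×5 + 0.17×32 + 0.12×19 = 10.9100
Strategy Q: R₀ = 0.76×0 + 0.56×44 + 0.35×43 + 0.25×15 = 43.4400
Highest R₀: strategy Q with 43.4400.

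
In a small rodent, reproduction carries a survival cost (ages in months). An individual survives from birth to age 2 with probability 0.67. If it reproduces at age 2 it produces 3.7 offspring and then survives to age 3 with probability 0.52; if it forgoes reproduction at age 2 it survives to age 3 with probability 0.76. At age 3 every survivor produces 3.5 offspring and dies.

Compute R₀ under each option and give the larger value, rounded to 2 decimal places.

3.70

breed at age 2: R₀ = 0.67 × (3.7 + 0.52 × 3.5) = 0.67 × 5.5200 = 3.6984
delay to age 3: R₀ = 0.67 × (0.76 × 3.5) = 0.67 × 2.6600 = 1.7822
Higher: breed at age 2 (3.6984).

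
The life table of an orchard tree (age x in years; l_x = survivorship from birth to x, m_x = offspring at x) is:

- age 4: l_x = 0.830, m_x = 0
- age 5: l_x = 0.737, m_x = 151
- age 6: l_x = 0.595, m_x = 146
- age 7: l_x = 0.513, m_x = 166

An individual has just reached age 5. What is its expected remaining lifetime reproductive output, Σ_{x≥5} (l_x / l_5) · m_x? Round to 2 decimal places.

l_5 = 0.737. Conditional survival from age 5 to x is l_x / l_5.
  x=5: (0.737/0.737) × 151 = 151.0000
  x=6: (0.595/0.737) × 146 = 117.8697
  x=7: (0.513/0.737) × 166 = 115.5468
Sum = 151.0000 + 117.8697 + 115.5468 = 384.4166

384.42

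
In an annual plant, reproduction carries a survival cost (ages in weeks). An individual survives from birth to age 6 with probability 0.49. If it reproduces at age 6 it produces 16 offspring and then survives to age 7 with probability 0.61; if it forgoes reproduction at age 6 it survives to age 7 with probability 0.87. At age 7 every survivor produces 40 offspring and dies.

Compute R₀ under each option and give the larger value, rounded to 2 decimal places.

19.80

breed at age 6: R₀ = 0.49 × (16 + 0.61 × 40) = 0.49 × 40.4000 = 19.7960
delay to age 7: R₀ = 0.49 × (0.87 × 40) = 0.49 × 34.8000 = 17.0520
Higher: breed at age 6 (19.7960).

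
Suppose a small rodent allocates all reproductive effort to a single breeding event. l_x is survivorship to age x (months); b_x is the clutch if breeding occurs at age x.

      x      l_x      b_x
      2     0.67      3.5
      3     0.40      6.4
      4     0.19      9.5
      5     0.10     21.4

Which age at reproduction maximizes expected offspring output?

Expected offspring if breeding at age x = l_x × b_x:
  age 2: 0.67 × 3.5 = 2.345
  age 3: 0.40 × 6.4 = 2.560
  age 4: 0.19 × 9.5 = 1.805
  age 5: 0.10 × 21.4 = 2.140
Maximum at age 3 (2.560).

3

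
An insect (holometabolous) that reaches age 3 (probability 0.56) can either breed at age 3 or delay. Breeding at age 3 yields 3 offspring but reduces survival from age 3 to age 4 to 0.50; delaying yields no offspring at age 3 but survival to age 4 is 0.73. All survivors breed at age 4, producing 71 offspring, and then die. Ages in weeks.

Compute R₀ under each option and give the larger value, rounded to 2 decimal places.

breed at age 3: R₀ = 0.56 × (3 + 0.50 × 71) = 0.56 × 38.5000 = 21.5600
delay to age 4: R₀ = 0.56 × (0.73 × 71) = 0.56 × 51.8300 = 29.0248
Higher: delay to age 4 (29.0248).

29.02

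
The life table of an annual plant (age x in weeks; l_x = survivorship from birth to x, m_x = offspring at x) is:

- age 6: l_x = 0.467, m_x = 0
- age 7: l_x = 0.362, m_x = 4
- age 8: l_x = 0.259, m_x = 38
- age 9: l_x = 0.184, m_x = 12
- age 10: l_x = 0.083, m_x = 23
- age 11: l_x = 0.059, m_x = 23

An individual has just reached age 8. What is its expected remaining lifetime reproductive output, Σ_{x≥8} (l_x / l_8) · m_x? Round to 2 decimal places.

l_8 = 0.259. Conditional survival from age 8 to x is l_x / l_8.
  x=8: (0.259/0.259) × 38 = 38.0000
  x=9: (0.184/0.259) × 12 = 8.5251
  x=10: (0.083/0.259) × 23 = 7.3707
  x=11: (0.059/0.259) × 23 = 5.2394
Sum = 38.0000 + 8.5251 + 7.3707 + 5.2394 = 59.1351

59.14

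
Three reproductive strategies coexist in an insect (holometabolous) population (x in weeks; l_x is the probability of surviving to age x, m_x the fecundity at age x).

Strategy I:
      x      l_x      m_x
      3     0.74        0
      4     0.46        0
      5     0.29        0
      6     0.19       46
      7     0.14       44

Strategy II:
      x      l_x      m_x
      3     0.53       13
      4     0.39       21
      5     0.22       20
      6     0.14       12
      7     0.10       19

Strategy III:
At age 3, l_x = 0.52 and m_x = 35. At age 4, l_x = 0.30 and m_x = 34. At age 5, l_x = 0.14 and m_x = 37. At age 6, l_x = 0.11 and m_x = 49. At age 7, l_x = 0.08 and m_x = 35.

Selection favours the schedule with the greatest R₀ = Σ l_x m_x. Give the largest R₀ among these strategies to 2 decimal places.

41.77

Strategy I: R₀ = 0.74×0 + 0.46×0 + 0.29×0 + 0.19×46 + 0.14×44 = 14.9000
Strategy II: R₀ = 0.53×13 + 0.39×21 + 0.22×20 + 0.14×12 + 0.10×19 = 23.0600
Strategy III: R₀ = 0.52×35 + 0.30×34 + 0.14×37 + 0.11×49 + 0.08×35 = 41.7700
Highest R₀: strategy III with 41.7700.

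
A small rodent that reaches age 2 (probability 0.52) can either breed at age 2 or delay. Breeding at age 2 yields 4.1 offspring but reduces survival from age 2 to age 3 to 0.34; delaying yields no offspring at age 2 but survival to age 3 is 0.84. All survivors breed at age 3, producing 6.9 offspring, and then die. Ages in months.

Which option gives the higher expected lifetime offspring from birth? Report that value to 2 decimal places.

breed at age 2: R₀ = 0.52 × (4.1 + 0.34 × 6.9) = 0.52 × 6.4460 = 3.3519
delay to age 3: R₀ = 0.52 × (0.84 × 6.9) = 0.52 × 5.7960 = 3.0139
Higher: breed at age 2 (3.3519).

3.35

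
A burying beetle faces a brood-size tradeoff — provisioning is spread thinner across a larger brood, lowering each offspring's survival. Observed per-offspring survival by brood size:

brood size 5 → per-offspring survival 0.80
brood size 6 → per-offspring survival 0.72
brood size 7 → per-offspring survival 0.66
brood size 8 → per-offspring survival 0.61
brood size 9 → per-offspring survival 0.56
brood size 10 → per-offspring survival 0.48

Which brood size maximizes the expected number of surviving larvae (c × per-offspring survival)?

Expected surviving larvae = c × s(c):
  c=5: 5 × 0.80 = 4.000
  c=6: 6 × 0.72 = 4.320
  c=7: 7 × 0.66 = 4.620
  c=8: 8 × 0.61 = 4.880
  c=9: 9 × 0.56 = 5.040
  c=10: 10 × 0.48 = 4.800
Maximum at c = 9 (5.040 surviving larvae).

9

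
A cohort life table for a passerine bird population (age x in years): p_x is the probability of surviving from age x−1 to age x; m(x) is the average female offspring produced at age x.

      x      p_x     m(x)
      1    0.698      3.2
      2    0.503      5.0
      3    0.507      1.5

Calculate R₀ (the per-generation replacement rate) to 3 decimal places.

4.256

Survivorship from birth: l_x = p_1·p_2·…·p_x.
  l_1 = 0.69800
  l_2 = 0.35109
  l_3 = 0.17800
R₀ = Σ l_x m(x):
  age 1: 0.69800 × 3.2 = 2.2336
  age 2: 0.35109 × 5.0 = 1.7555
  age 3: 0.17800 × 1.5 = 0.2670
R₀ = 2.2336 + 1.7555 + 0.2670 = 4.2561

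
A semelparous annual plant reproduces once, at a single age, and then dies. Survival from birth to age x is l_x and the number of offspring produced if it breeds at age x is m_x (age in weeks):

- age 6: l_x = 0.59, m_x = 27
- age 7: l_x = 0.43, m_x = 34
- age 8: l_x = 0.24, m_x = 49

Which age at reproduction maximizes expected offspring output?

6

Expected offspring if breeding at age x = l_x × m_x:
  age 6: 0.59 × 27 = 15.930
  age 7: 0.43 × 34 = 14.620
  age 8: 0.24 × 49 = 11.760
Maximum at age 6 (15.930).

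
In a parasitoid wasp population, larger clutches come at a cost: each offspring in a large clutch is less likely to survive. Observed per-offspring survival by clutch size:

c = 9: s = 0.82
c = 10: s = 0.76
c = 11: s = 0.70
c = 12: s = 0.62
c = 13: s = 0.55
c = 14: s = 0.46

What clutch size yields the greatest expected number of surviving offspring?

11

Expected surviving offspring = c × s(c):
  c=9: 9 × 0.82 = 7.380
  c=10: 10 × 0.76 = 7.600
  c=11: 11 × 0.70 = 7.700
  c=12: 12 × 0.62 = 7.440
  c=13: 13 × 0.55 = 7.150
  c=14: 14 × 0.46 = 6.440
Maximum at c = 11 (7.700 surviving offspring).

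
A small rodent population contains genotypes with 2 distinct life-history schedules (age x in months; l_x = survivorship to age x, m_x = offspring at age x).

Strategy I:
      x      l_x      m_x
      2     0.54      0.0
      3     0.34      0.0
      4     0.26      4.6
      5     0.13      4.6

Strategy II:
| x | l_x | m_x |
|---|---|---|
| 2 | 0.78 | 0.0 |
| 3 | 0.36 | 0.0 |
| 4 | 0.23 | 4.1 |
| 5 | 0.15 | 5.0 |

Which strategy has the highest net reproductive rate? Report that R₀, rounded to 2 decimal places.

Strategy I: R₀ = 0.54×0.0 + 0.34×0.0 + 0.26×4.6 + 0.13×4.6 = 1.7940
Strategy II: R₀ = 0.78×0.0 + 0.36×0.0 + 0.23×4.1 + 0.15×5.0 = 1.6930
Highest R₀: strategy I with 1.7940.

1.79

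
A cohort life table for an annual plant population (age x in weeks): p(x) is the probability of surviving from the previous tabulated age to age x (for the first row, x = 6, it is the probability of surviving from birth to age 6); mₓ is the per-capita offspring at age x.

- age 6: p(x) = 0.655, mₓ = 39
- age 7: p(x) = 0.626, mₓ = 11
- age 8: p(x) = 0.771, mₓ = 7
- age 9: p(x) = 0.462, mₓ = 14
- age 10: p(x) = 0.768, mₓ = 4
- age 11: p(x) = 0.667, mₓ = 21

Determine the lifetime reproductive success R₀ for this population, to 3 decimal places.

36.333

Survivorship from birth: l_x = p_6·p_7·…·p_x.
  l_6 = 0.65500
  l_7 = 0.41003
  l_8 = 0.31613
  l_9 = 0.14605
  l_10 = 0.11217
  l_11 = 0.07482
R₀ = Σ l_x mₓ:
  age 6: 0.65500 × 39 = 25.5450
  age 7: 0.41003 × 11 = 4.5103
  age 8: 0.31613 × 7 = 2.2129
  age 9: 0.14605 × 14 = 2.0447
  age 10: 0.11217 × 4 = 0.4487
  age 11: 0.07482 × 21 = 1.5712
R₀ = 25.5450 + 4.5103 + 2.2129 + 2.0447 + 0.4487 + 1.5712 = 36.3328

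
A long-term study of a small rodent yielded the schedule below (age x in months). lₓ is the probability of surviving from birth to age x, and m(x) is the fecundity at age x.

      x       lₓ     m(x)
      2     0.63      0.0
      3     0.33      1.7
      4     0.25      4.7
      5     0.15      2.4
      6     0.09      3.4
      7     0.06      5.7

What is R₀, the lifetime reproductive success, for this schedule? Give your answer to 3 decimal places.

R₀ = Σ lₓ m(x):
  age 2: 0.63 × 0.0 = 0.0000
  age 3: 0.33 × 1.7 = 0.5610
  age 4: 0.25 × 4.7 = 1.1750
  age 5: 0.15 × 2.4 = 0.3600
  age 6: 0.09 × 3.4 = 0.3060
  age 7: 0.06 × 5.7 = 0.3420
R₀ = 0.0000 + 0.5610 + 1.1750 + 0.3600 + 0.3060 + 0.3420 = 2.7440

2.744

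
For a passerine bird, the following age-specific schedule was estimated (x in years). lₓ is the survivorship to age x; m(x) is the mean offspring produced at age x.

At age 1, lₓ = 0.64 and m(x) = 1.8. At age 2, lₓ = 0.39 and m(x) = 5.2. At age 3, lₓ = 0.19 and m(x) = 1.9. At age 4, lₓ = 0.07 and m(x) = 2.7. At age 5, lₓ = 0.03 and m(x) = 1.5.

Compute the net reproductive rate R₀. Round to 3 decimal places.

3.775

R₀ = Σ lₓ m(x):
  age 1: 0.64 × 1.8 = 1.1520
  age 2: 0.39 × 5.2 = 2.0280
  age 3: 0.19 × 1.9 = 0.3610
  age 4: 0.07 × 2.7 = 0.1890
  age 5: 0.03 × 1.5 = 0.0450
R₀ = 1.1520 + 2.0280 + 0.3610 + 0.1890 + 0.0450 = 3.7750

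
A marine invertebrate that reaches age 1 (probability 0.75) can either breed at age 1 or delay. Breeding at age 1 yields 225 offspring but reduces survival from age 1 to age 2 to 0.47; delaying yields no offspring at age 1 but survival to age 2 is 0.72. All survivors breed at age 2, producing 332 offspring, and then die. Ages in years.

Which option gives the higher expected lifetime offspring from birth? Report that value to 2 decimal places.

breed at age 1: R₀ = 0.75 × (225 + 0.47 × 332) = 0.75 × 381.0400 = 285.7800
delay to age 2: R₀ = 0.75 × (0.72 × 332) = 0.75 × 239.0400 = 179.2800
Higher: breed at age 1 (285.7800).

285.78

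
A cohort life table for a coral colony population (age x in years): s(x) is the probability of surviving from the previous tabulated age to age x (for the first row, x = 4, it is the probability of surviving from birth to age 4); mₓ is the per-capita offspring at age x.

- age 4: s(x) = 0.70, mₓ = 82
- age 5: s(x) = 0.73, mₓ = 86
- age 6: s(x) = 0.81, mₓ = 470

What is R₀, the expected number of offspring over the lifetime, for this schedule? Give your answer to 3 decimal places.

295.884

Survivorship from birth: l_x = s_4·s_5·…·s_x.
  l_4 = 0.70000
  l_5 = 0.51100
  l_6 = 0.41391
R₀ = Σ l_x mₓ:
  age 4: 0.70000 × 82 = 57.4000
  age 5: 0.51100 × 86 = 43.9460
  age 6: 0.41391 × 470 = 194.5377
R₀ = 57.4000 + 43.9460 + 194.5377 = 295.8837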